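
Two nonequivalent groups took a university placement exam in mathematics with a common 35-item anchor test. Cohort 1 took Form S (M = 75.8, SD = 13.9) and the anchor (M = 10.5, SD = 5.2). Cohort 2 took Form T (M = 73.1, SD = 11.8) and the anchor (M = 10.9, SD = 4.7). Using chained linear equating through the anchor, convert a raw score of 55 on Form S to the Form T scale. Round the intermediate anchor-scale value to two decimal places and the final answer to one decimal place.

52.6

Form S → anchor (Cohort 1): v = (5.2/13.9)(55 − 75.8) + 10.5 = 2.72
anchor → Form T (Cohort 2): y = (11.8/4.7)(2.72 − 10.9) + 73.1 = 52.6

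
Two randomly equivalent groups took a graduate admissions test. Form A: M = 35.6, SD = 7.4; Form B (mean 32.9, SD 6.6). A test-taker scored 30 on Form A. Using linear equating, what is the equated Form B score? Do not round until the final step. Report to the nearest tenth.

27.9

Linear equating: y = (SD_Y/SD_X)(x − M_X) + M_Y
y = (6.6/7.4)(30 − 35.6) + 32.9
y = 0.891892 × -5.6 + 32.9 = -4.9946 + 32.9 = 27.9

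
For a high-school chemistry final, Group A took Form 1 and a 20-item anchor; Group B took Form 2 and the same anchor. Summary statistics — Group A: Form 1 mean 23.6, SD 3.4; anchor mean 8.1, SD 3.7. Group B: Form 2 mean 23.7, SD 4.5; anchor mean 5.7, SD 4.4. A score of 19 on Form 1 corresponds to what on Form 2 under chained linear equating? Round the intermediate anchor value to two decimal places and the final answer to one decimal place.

21.0

Form 1 → anchor (Group A): v = (3.7/3.4)(19 − 23.6) + 8.1 = 3.09
anchor → Form 2 (Group B): y = (4.5/4.4)(3.09 − 5.7) + 23.7 = 21.0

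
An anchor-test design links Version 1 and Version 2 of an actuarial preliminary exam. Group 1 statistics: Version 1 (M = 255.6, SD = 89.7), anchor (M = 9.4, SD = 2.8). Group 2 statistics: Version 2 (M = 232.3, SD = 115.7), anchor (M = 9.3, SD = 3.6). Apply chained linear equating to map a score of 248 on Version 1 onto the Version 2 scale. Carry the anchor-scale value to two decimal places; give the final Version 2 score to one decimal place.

227.8

Version 1 → anchor (Group 1): v = (2.8/89.7)(248 − 255.6) + 9.4 = 9.16
anchor → Version 2 (Group 2): y = (115.7/3.6)(9.16 − 9.3) + 232.3 = 227.8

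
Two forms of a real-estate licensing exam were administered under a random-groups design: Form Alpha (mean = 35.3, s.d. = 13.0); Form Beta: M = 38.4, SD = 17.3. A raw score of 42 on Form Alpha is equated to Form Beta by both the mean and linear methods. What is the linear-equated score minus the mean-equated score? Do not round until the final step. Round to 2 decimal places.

2.22

Mean-equated: 42 + (38.4 − 35.3) = 45.10
Linear-equated: (17.3/13.0)(42 − 35.3) + 38.4 = 47.316
Difference = 47.316 − 45.10 = 2.22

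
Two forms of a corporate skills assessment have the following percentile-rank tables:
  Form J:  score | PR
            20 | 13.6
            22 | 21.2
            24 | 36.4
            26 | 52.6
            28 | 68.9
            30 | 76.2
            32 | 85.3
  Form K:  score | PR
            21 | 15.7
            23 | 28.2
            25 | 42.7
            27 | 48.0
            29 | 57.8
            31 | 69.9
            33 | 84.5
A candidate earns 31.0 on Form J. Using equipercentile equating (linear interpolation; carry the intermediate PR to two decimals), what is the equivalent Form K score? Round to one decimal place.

32.5

PR of 31.0 on Form J: 76.2 + (31.0 − 30)/(32 − 30) × (85.3 − 76.2) = 80.75
On Form K, PR 80.75 falls between score 31 (PR 69.9) and 33 (PR 84.5).
Interpolate: 31 + (80.75 − 69.9)/(84.5 − 69.9) × (33 − 31) = 32.5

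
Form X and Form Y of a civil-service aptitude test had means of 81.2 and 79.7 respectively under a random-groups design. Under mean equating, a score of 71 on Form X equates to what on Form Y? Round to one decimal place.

Mean equating: y = x + (M_Y − M_X) = 71 + (79.7 − 81.2) = 69.5

69.5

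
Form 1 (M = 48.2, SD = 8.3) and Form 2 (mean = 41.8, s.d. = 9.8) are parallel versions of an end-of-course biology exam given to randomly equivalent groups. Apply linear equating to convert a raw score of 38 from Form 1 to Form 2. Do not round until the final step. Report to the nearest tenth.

Linear equating: y = (SD_Y/SD_X)(x − M_X) + M_Y
y = (9.8/8.3)(38 − 48.2) + 41.8
y = 1.180723 × -10.2 + 41.8 = -12.0434 + 41.8 = 29.8

29.8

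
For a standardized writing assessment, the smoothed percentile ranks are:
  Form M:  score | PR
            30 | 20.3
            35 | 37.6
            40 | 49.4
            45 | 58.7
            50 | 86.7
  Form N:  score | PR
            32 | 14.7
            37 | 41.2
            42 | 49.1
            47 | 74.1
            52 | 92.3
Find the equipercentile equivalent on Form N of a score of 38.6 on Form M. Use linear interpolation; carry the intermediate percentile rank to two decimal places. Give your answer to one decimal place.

40.1

PR of 38.6 on Form M: 37.6 + (38.6 − 35)/(40 − 35) × (49.4 − 37.6) = 46.10
On Form N, PR 46.10 falls between score 37 (PR 41.2) and 42 (PR 49.1).
Interpolate: 37 + (46.10 − 41.2)/(49.1 − 41.2) × (42 − 37) = 40.1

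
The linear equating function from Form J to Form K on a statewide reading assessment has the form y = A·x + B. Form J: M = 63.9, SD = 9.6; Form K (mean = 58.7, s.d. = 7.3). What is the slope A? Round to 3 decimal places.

A = SD_Y / SD_X = 7.3 / 9.6 = 0.760

0.760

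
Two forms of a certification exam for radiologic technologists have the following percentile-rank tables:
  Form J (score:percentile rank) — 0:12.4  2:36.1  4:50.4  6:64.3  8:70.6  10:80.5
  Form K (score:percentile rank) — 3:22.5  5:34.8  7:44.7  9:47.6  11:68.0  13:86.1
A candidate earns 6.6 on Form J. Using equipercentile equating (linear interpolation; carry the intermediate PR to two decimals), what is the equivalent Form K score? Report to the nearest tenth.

10.8

PR of 6.6 on Form J: 64.3 + (6.6 − 6)/(8 − 6) × (70.6 − 64.3) = 66.19
On Form K, PR 66.19 falls between score 9 (PR 47.6) and 11 (PR 68.0).
Interpolate: 9 + (66.19 − 47.6)/(68.0 − 47.6) × (11 − 9) = 10.8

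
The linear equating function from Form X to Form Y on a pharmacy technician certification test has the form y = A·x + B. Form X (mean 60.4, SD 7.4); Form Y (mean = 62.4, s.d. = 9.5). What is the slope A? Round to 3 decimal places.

1.284

A = SD_Y / SD_X = 9.5 / 7.4 = 1.284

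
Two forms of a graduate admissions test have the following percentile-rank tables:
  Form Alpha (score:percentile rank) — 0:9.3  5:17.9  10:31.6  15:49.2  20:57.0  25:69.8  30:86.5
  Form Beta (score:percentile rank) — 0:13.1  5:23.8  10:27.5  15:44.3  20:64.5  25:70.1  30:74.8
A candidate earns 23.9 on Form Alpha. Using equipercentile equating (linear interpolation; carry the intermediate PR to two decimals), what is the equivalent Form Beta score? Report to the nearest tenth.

22.2

PR of 23.9 on Form Alpha: 57.0 + (23.9 − 20)/(25 − 20) × (69.8 − 57.0) = 66.98
On Form Beta, PR 66.98 falls between score 20 (PR 64.5) and 25 (PR 70.1).
Interpolate: 20 + (66.98 − 64.5)/(70.1 − 64.5) × (25 − 20) = 22.2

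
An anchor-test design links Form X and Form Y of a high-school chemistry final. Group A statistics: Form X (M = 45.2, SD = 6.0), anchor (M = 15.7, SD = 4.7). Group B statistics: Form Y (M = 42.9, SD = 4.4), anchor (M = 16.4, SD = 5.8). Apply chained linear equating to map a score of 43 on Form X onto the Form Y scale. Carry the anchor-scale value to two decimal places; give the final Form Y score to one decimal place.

41.1

Form X → anchor (Group A): v = (4.7/6.0)(43 − 45.2) + 15.7 = 13.98
anchor → Form Y (Group B): y = (4.4/5.8)(13.98 − 16.4) + 42.9 = 41.1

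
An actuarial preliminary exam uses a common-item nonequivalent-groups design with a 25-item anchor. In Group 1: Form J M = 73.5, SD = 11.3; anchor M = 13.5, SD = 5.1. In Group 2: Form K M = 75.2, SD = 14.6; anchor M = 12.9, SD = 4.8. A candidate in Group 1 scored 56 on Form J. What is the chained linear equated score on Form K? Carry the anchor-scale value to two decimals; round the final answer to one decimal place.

Form J → anchor (Group 1): v = (5.1/11.3)(56 − 73.5) + 13.5 = 5.60
anchor → Form K (Group 2): y = (14.6/4.8)(5.60 − 12.9) + 75.2 = 53.0

53.0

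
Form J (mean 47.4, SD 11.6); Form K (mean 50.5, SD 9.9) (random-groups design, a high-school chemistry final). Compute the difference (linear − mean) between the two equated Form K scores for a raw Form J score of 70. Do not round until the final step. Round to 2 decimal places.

Mean-equated: 70 + (50.5 − 47.4) = 73.10
Linear-equated: (9.9/11.6)(70 − 47.4) + 50.5 = 69.788
Difference = 69.788 − 73.10 = -3.31

-3.31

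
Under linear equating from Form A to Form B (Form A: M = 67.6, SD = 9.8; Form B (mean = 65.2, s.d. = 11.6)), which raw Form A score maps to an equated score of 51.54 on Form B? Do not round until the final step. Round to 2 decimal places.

56.06

Invert y = (SD_Y/SD_X)(x − M_X) + M_Y:
x = (SD_X/SD_Y)(y − M_Y) + M_X = (9.8/11.6)(51.54 − 65.2) + 67.6
x = 0.844828 × -13.660 + 67.6 = 56.06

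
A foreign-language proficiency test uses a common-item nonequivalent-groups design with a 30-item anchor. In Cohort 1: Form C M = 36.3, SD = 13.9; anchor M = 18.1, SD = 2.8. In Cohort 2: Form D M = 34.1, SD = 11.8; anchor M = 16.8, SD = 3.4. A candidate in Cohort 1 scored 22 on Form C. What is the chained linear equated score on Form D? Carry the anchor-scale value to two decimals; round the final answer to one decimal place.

Form C → anchor (Cohort 1): v = (2.8/13.9)(22 − 36.3) + 18.1 = 15.22
anchor → Form D (Cohort 2): y = (11.8/3.4)(15.22 − 16.8) + 34.1 = 28.6

28.6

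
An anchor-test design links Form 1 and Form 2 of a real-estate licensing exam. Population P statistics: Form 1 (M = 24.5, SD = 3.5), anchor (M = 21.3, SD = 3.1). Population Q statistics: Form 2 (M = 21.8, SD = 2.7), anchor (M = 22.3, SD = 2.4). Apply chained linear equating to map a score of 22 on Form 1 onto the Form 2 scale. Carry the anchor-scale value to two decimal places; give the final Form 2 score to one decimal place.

Form 1 → anchor (Population P): v = (3.1/3.5)(22 − 24.5) + 21.3 = 19.09
anchor → Form 2 (Population Q): y = (2.7/2.4)(19.09 − 22.3) + 21.8 = 18.2

18.2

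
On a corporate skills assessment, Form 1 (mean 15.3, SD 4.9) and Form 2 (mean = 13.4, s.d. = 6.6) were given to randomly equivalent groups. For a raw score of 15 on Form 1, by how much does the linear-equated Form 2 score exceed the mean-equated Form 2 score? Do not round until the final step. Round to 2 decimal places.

-0.10

Mean-equated: 15 + (13.4 − 15.3) = 13.10
Linear-equated: (6.6/4.9)(15 − 15.3) + 13.4 = 12.996
Difference = 12.996 − 13.10 = -0.10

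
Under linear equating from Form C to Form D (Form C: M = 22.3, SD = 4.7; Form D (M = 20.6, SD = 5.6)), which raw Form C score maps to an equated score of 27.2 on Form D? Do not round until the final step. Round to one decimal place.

27.8

Invert y = (SD_Y/SD_X)(x − M_X) + M_Y:
x = (SD_X/SD_Y)(y − M_Y) + M_X = (4.7/5.6)(27.2 − 20.6) + 22.3
x = 0.839286 × 6.600 + 22.3 = 27.8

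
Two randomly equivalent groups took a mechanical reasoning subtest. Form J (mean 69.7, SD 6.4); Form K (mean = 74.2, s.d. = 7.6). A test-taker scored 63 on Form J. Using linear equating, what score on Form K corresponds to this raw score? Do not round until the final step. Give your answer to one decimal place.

Linear equating: y = (SD_Y/SD_X)(x − M_X) + M_Y
y = (7.6/6.4)(63 − 69.7) + 74.2
y = 1.187500 × -6.7 + 74.2 = -7.9563 + 74.2 = 66.2

66.2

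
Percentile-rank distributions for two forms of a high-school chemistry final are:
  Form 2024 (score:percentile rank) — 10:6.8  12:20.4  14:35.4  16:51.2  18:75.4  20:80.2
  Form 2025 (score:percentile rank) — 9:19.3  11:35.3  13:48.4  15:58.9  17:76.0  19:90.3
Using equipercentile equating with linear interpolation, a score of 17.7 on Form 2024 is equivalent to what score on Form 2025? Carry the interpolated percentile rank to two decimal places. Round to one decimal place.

16.5

PR of 17.7 on Form 2024: 51.2 + (17.7 − 16)/(18 − 16) × (75.4 − 51.2) = 71.77
On Form 2025, PR 71.77 falls between score 15 (PR 58.9) and 17 (PR 76.0).
Interpolate: 15 + (71.77 − 58.9)/(76.0 − 58.9) × (17 − 15) = 16.5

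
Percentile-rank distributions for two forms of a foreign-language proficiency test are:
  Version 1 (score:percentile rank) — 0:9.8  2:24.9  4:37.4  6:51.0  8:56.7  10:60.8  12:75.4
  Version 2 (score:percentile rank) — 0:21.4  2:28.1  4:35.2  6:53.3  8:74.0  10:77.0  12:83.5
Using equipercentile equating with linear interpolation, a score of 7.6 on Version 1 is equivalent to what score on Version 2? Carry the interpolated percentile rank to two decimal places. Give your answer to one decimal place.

PR of 7.6 on Version 1: 51.0 + (7.6 − 6)/(8 − 6) × (56.7 − 51.0) = 55.56
On Version 2, PR 55.56 falls between score 6 (PR 53.3) and 8 (PR 74.0).
Interpolate: 6 + (55.56 − 53.3)/(74.0 − 53.3) × (8 − 6) = 6.2

6.2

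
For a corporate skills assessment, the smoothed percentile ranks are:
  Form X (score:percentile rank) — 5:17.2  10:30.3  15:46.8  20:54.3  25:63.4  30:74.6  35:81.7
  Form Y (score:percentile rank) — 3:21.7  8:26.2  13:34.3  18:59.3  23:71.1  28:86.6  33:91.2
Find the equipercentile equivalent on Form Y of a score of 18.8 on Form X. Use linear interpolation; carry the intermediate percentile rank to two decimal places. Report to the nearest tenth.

PR of 18.8 on Form X: 46.8 + (18.8 − 15)/(20 − 15) × (54.3 − 46.8) = 52.50
On Form Y, PR 52.50 falls between score 13 (PR 34.3) and 18 (PR 59.3).
Interpolate: 13 + (52.50 − 34.3)/(59.3 − 34.3) × (18 − 13) = 16.6

16.6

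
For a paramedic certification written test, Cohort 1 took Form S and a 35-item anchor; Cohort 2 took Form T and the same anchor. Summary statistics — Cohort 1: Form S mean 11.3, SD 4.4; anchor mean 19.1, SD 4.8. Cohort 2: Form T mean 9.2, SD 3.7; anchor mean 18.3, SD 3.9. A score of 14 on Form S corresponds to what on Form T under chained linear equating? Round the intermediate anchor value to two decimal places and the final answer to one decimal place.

12.8

Form S → anchor (Cohort 1): v = (4.8/4.4)(14 − 11.3) + 19.1 = 22.05
anchor → Form T (Cohort 2): y = (3.7/3.9)(22.05 − 18.3) + 9.2 = 12.8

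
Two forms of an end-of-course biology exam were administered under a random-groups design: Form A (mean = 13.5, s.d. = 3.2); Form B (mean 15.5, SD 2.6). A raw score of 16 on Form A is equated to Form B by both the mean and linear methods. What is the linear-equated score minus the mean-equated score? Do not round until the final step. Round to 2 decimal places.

Mean-equated: 16 + (15.5 − 13.5) = 18.00
Linear-equated: (2.6/3.2)(16 − 13.5) + 15.5 = 17.531
Difference = 17.531 − 18.00 = -0.47

-0.47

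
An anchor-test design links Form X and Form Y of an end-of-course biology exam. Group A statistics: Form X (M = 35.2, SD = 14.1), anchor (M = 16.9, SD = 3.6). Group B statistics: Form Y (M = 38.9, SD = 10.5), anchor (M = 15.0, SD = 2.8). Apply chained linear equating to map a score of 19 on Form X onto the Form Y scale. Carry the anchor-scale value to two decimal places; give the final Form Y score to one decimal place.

Form X → anchor (Group A): v = (3.6/14.1)(19 − 35.2) + 16.9 = 12.76
anchor → Form Y (Group B): y = (10.5/2.8)(12.76 − 15.0) + 38.9 = 30.5

30.5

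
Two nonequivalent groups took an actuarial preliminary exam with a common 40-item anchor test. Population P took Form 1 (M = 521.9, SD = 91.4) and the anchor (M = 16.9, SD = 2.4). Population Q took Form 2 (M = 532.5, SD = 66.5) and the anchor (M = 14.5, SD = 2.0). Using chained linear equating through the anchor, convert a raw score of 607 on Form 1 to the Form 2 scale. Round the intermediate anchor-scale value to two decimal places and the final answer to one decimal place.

Form 1 → anchor (Population P): v = (2.4/91.4)(607 − 521.9) + 16.9 = 19.13
anchor → Form 2 (Population Q): y = (66.5/2.0)(19.13 − 14.5) + 532.5 = 686.4

686.4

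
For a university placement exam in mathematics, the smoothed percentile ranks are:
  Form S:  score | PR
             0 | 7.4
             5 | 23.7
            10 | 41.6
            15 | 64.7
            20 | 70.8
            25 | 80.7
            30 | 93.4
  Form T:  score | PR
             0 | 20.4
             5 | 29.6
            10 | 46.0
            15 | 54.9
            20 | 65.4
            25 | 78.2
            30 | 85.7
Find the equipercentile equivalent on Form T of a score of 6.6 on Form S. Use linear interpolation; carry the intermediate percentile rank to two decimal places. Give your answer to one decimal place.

4.9

PR of 6.6 on Form S: 23.7 + (6.6 − 5)/(10 − 5) × (41.6 − 23.7) = 29.43
On Form T, PR 29.43 falls between score 0 (PR 20.4) and 5 (PR 29.6).
Interpolate: 0 + (29.43 − 20.4)/(29.6 − 20.4) × (5 − 0) = 4.9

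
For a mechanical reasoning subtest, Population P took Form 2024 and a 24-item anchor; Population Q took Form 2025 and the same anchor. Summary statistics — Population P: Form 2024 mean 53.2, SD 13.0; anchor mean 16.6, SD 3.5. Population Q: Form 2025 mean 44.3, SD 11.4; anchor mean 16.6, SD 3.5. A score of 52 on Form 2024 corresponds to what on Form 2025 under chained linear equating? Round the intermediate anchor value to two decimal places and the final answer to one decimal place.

Form 2024 → anchor (Population P): v = (3.5/13.0)(52 − 53.2) + 16.6 = 16.28
anchor → Form 2025 (Population Q): y = (11.4/3.5)(16.28 − 16.6) + 44.3 = 43.3

43.3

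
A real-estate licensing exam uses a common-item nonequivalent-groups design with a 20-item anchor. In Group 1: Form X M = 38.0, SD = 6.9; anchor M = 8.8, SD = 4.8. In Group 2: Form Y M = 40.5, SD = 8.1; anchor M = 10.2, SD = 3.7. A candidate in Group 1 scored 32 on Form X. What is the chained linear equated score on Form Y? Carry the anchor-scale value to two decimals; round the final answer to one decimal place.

28.3

Form X → anchor (Group 1): v = (4.8/6.9)(32 − 38.0) + 8.8 = 4.63
anchor → Form Y (Group 2): y = (8.1/3.7)(4.63 − 10.2) + 40.5 = 28.3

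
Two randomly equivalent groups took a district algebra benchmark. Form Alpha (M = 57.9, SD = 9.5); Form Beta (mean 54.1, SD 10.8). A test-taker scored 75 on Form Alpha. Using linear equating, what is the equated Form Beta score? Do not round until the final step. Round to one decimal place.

Linear equating: y = (SD_Y/SD_X)(x − M_X) + M_Y
y = (10.8/9.5)(75 − 57.9) + 54.1
y = 1.136842 × 17.1 + 54.1 = 19.4400 + 54.1 = 73.5

73.5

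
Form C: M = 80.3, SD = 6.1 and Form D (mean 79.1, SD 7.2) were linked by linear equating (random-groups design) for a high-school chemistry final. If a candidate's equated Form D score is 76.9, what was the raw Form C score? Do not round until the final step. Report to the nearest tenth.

Invert y = (SD_Y/SD_X)(x − M_X) + M_Y:
x = (SD_X/SD_Y)(y − M_Y) + M_X = (6.1/7.2)(76.9 − 79.1) + 80.3
x = 0.847222 × -2.200 + 80.3 = 78.4

78.4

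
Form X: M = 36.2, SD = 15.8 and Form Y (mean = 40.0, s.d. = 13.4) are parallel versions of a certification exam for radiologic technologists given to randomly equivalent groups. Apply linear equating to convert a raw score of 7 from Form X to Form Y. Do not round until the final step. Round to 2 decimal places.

Linear equating: y = (SD_Y/SD_X)(x − M_X) + M_Y
y = (13.4/15.8)(7 − 36.2) + 40.0
y = 0.848101 × -29.2 + 40.0 = -24.7646 + 40.0 = 15.24

15.24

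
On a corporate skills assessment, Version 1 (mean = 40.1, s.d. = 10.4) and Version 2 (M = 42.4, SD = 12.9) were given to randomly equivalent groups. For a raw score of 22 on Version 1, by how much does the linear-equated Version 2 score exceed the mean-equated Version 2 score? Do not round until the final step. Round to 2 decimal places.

-4.35

Mean-equated: 22 + (42.4 − 40.1) = 24.30
Linear-equated: (12.9/10.4)(22 − 40.1) + 42.4 = 19.949
Difference = 19.949 − 24.30 = -4.35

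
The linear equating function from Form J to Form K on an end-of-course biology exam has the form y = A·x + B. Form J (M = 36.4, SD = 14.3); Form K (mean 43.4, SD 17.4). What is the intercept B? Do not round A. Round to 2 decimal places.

A = SD_Y / SD_X = 17.4 / 14.3 = 1.216783
B = M_Y − A·M_X = 43.4 − 1.216783 × 36.4 = -0.89

-0.89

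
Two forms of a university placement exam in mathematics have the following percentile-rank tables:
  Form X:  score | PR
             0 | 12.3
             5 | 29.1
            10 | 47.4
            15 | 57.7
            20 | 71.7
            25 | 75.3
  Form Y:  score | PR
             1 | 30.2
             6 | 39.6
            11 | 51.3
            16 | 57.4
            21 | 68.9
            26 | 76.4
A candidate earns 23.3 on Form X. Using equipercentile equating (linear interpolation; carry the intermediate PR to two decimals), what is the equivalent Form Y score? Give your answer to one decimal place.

PR of 23.3 on Form X: 71.7 + (23.3 − 20)/(25 − 20) × (75.3 − 71.7) = 74.08
On Form Y, PR 74.08 falls between score 21 (PR 68.9) and 26 (PR 76.4).
Interpolate: 21 + (74.08 − 68.9)/(76.4 − 68.9) × (26 − 21) = 24.5

24.5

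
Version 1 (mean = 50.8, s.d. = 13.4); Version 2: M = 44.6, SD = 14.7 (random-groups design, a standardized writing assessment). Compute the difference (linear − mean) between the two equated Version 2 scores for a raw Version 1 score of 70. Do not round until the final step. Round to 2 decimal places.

Mean-equated: 70 + (44.6 − 50.8) = 63.80
Linear-equated: (14.7/13.4)(70 − 50.8) + 44.6 = 65.663
Difference = 65.663 − 63.80 = 1.86

1.86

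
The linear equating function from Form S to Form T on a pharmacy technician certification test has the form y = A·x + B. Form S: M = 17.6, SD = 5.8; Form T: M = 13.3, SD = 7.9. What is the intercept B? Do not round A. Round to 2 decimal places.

-10.67

A = SD_Y / SD_X = 7.9 / 5.8 = 1.362069
B = M_Y − A·M_X = 13.3 − 1.362069 × 17.6 = -10.67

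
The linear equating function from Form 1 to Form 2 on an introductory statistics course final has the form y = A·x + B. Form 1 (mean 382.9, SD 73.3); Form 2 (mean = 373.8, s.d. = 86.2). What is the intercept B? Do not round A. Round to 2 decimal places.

A = SD_Y / SD_X = 86.2 / 73.3 = 1.175989
B = M_Y − A·M_X = 373.8 − 1.175989 × 382.9 = -76.49

-76.49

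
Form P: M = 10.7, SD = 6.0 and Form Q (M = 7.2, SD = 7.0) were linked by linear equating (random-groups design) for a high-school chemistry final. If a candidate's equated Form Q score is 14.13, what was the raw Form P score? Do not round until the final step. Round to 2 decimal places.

Invert y = (SD_Y/SD_X)(x − M_X) + M_Y:
x = (SD_X/SD_Y)(y − M_Y) + M_X = (6.0/7.0)(14.13 − 7.2) + 10.7
x = 0.857143 × 6.930 + 10.7 = 16.64

16.64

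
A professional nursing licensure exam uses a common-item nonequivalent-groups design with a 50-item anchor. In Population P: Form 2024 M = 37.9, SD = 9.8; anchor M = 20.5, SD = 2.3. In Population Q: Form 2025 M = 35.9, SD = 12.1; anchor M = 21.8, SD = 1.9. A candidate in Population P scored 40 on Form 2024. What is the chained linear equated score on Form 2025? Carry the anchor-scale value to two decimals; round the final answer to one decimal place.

Form 2024 → anchor (Population P): v = (2.3/9.8)(40 − 37.9) + 20.5 = 20.99
anchor → Form 2025 (Population Q): y = (12.1/1.9)(20.99 − 21.8) + 35.9 = 30.7

30.7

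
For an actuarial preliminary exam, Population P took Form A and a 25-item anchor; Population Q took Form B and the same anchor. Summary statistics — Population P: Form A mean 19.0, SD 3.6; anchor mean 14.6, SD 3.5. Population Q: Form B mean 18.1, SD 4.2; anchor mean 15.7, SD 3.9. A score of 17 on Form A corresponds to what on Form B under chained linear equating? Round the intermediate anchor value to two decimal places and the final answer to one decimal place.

14.8

Form A → anchor (Population P): v = (3.5/3.6)(17 − 19.0) + 14.6 = 12.66
anchor → Form B (Population Q): y = (4.2/3.9)(12.66 − 15.7) + 18.1 = 14.8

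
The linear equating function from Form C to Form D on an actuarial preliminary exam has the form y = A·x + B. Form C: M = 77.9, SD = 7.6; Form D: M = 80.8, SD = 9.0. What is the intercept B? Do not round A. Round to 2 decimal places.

A = SD_Y / SD_X = 9.0 / 7.6 = 1.184211
B = M_Y − A·M_X = 80.8 − 1.184211 × 77.9 = -11.45

-11.45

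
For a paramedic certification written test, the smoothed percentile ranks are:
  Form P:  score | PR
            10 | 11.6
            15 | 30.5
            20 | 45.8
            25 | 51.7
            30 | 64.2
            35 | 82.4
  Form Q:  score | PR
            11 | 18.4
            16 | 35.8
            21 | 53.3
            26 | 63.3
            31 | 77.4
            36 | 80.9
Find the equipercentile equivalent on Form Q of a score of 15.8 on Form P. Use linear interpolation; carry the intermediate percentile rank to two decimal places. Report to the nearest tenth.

15.2

PR of 15.8 on Form P: 30.5 + (15.8 − 15)/(20 − 15) × (45.8 − 30.5) = 32.95
On Form Q, PR 32.95 falls between score 11 (PR 18.4) and 16 (PR 35.8).
Interpolate: 11 + (32.95 − 18.4)/(35.8 − 18.4) × (16 − 11) = 15.2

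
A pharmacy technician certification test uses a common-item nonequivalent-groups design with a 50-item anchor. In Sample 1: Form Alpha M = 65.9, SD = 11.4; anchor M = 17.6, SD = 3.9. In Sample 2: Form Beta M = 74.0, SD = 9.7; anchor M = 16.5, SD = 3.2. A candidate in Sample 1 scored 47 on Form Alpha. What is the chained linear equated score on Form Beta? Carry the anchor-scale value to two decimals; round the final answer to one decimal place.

Form Alpha → anchor (Sample 1): v = (3.9/11.4)(47 − 65.9) + 17.6 = 11.13
anchor → Form Beta (Sample 2): y = (9.7/3.2)(11.13 − 16.5) + 74.0 = 57.7

57.7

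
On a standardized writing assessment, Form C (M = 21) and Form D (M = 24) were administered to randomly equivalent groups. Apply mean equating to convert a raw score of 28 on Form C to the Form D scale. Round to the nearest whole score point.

31

Mean equating: y = x + (M_Y − M_X) = 28 + (24 − 21) = 31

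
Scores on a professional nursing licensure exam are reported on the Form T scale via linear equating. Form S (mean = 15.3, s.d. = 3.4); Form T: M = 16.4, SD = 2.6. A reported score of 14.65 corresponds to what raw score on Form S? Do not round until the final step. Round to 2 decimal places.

13.01

Invert y = (SD_Y/SD_X)(x − M_X) + M_Y:
x = (SD_X/SD_Y)(y − M_Y) + M_X = (3.4/2.6)(14.65 − 16.4) + 15.3
x = 1.307692 × -1.750 + 15.3 = 13.01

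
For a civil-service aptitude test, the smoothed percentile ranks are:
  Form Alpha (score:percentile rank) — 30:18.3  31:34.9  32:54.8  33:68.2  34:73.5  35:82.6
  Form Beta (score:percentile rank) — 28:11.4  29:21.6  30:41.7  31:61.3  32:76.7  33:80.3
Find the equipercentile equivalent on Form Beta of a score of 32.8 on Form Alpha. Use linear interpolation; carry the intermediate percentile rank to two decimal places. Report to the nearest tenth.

31.3

PR of 32.8 on Form Alpha: 54.8 + (32.8 − 32)/(33 − 32) × (68.2 − 54.8) = 65.52
On Form Beta, PR 65.52 falls between score 31 (PR 61.3) and 32 (PR 76.7).
Interpolate: 31 + (65.52 − 61.3)/(76.7 − 61.3) × (32 − 31) = 31.3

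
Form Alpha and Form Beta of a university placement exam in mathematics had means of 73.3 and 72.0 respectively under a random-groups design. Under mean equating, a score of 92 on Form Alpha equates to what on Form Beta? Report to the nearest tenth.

Mean equating: y = x + (M_Y − M_X) = 92 + (72.0 − 73.3) = 90.7

90.7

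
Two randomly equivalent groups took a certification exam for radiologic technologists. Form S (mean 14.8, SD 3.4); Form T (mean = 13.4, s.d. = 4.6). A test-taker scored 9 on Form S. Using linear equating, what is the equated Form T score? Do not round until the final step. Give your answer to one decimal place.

Linear equating: y = (SD_Y/SD_X)(x − M_X) + M_Y
y = (4.6/3.4)(9 − 14.8) + 13.4
y = 1.352941 × -5.8 + 13.4 = -7.8471 + 13.4 = 5.6

5.6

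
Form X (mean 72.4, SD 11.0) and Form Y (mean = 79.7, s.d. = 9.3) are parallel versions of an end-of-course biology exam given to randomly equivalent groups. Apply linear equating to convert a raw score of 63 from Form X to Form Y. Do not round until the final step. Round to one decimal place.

71.8

Linear equating: y = (SD_Y/SD_X)(x − M_X) + M_Y
y = (9.3/11.0)(63 − 72.4) + 79.7
y = 0.845455 × -9.4 + 79.7 = -7.9473 + 79.7 = 71.8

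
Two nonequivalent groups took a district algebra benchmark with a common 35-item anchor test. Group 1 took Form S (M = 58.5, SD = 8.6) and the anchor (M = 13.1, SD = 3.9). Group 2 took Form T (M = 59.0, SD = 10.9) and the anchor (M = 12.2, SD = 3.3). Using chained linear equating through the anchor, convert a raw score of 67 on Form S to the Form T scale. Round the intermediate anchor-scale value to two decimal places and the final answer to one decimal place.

74.7

Form S → anchor (Group 1): v = (3.9/8.6)(67 − 58.5) + 13.1 = 16.95
anchor → Form T (Group 2): y = (10.9/3.3)(16.95 − 12.2) + 59.0 = 74.7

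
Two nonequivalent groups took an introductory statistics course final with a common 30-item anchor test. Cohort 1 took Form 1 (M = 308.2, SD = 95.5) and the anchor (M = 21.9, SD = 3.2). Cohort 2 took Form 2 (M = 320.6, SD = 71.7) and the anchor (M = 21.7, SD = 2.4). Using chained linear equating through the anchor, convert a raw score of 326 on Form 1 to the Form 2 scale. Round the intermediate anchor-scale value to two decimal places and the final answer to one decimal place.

344.5

Form 1 → anchor (Cohort 1): v = (3.2/95.5)(326 − 308.2) + 21.9 = 22.50
anchor → Form 2 (Cohort 2): y = (71.7/2.4)(22.50 − 21.7) + 320.6 = 344.5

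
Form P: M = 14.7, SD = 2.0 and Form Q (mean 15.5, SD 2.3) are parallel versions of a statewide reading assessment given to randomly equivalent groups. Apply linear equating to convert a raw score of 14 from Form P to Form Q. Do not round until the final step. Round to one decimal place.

Linear equating: y = (SD_Y/SD_X)(x − M_X) + M_Y
y = (2.3/2.0)(14 − 14.7) + 15.5
y = 1.150000 × -0.7 + 15.5 = -0.8050 + 15.5 = 14.7

14.7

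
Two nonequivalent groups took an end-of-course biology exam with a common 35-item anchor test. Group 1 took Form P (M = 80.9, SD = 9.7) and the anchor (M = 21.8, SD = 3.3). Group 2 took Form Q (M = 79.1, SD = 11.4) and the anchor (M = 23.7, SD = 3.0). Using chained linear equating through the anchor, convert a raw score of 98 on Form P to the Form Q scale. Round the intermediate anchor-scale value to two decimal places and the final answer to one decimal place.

94.0

Form P → anchor (Group 1): v = (3.3/9.7)(98 − 80.9) + 21.8 = 27.62
anchor → Form Q (Group 2): y = (11.4/3.0)(27.62 − 23.7) + 79.1 = 94.0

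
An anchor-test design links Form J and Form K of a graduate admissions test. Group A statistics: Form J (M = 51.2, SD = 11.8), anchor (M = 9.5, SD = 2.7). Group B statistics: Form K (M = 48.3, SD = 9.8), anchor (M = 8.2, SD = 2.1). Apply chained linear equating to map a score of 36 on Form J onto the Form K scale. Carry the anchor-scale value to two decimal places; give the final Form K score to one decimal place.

Form J → anchor (Group A): v = (2.7/11.8)(36 − 51.2) + 9.5 = 6.02
anchor → Form K (Group B): y = (9.8/2.1)(6.02 − 8.2) + 48.3 = 38.1

38.1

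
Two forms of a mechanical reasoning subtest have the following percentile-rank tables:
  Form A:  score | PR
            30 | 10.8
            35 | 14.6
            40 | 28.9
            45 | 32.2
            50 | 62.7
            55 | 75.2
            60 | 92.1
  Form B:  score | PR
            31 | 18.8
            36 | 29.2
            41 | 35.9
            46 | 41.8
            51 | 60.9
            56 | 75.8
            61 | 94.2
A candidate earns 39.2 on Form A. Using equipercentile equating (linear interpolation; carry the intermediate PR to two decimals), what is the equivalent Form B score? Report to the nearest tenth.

PR of 39.2 on Form A: 14.6 + (39.2 − 35)/(40 − 35) × (28.9 − 14.6) = 26.61
On Form B, PR 26.61 falls between score 31 (PR 18.8) and 36 (PR 29.2).
Interpolate: 31 + (26.61 − 18.8)/(29.2 − 18.8) × (36 − 31) = 34.8

34.8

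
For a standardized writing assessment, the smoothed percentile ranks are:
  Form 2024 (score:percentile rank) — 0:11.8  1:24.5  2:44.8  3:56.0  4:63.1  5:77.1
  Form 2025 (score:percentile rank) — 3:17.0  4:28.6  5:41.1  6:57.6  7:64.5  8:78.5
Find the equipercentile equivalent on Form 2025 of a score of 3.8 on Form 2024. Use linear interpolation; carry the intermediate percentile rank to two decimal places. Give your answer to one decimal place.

PR of 3.8 on Form 2024: 56.0 + (3.8 − 3)/(4 − 3) × (63.1 − 56.0) = 61.68
On Form 2025, PR 61.68 falls between score 6 (PR 57.6) and 7 (PR 64.5).
Interpolate: 6 + (61.68 − 57.6)/(64.5 − 57.6) × (7 − 6) = 6.6

6.6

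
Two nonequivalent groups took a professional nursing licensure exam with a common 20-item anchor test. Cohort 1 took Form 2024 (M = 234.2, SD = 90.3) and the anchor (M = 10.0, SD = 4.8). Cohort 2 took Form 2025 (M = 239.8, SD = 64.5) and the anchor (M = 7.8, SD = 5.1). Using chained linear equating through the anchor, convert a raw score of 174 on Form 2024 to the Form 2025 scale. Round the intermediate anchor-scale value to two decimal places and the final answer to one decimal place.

Form 2024 → anchor (Cohort 1): v = (4.8/90.3)(174 − 234.2) + 10.0 = 6.80
anchor → Form 2025 (Cohort 2): y = (64.5/5.1)(6.80 − 7.8) + 239.8 = 227.2

227.2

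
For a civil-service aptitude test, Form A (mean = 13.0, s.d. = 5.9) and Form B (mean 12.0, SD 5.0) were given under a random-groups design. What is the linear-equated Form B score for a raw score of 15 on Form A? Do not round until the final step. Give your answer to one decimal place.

Linear equating: y = (SD_Y/SD_X)(x − M_X) + M_Y
y = (5.0/5.9)(15 − 13.0) + 12.0
y = 0.847458 × 2.0 + 12.0 = 1.6949 + 12.0 = 13.7

13.7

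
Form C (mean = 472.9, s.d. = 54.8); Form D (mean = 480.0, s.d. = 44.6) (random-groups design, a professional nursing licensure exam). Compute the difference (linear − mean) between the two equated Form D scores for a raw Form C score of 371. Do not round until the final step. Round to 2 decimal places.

Mean-equated: 371 + (480.0 − 472.9) = 378.10
Linear-equated: (44.6/54.8)(371 − 472.9) + 480.0 = 397.067
Difference = 397.067 − 378.10 = 18.97

18.97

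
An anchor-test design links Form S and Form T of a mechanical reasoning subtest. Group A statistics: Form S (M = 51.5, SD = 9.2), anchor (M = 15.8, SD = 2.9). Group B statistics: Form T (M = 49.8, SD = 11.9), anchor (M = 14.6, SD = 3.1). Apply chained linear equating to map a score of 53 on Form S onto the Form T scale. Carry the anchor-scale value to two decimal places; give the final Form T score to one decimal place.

56.2

Form S → anchor (Group A): v = (2.9/9.2)(53 − 51.5) + 15.8 = 16.27
anchor → Form T (Group B): y = (11.9/3.1)(16.27 − 14.6) + 49.8 = 56.2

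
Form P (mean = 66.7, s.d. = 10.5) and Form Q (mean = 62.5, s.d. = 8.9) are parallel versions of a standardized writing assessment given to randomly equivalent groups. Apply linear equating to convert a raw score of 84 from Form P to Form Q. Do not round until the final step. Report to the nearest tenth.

Linear equating: y = (SD_Y/SD_X)(x − M_X) + M_Y
y = (8.9/10.5)(84 − 66.7) + 62.5
y = 0.847619 × 17.3 + 62.5 = 14.6638 + 62.5 = 77.2

77.2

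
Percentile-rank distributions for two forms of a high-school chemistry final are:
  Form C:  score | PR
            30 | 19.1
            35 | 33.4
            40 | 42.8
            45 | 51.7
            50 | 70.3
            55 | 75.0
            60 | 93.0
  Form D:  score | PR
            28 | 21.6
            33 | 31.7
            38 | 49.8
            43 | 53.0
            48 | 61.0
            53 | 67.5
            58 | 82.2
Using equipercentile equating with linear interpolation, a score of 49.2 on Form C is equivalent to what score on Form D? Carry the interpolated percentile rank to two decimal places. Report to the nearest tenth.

PR of 49.2 on Form C: 51.7 + (49.2 − 45)/(50 − 45) × (70.3 − 51.7) = 67.32
On Form D, PR 67.32 falls between score 48 (PR 61.0) and 53 (PR 67.5).
Interpolate: 48 + (67.32 − 61.0)/(67.5 − 61.0) × (53 − 48) = 52.9

52.9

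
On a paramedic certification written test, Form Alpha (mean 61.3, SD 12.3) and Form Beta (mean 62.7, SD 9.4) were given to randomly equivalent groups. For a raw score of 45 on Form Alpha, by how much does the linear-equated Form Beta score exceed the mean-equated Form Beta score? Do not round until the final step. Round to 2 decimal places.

3.84

Mean-equated: 45 + (62.7 − 61.3) = 46.40
Linear-equated: (9.4/12.3)(45 − 61.3) + 62.7 = 50.243
Difference = 50.243 − 46.40 = 3.84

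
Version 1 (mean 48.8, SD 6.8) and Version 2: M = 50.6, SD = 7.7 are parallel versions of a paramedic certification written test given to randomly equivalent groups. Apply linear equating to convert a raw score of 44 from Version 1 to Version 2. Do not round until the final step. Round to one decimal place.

45.2

Linear equating: y = (SD_Y/SD_X)(x − M_X) + M_Y
y = (7.7/6.8)(44 − 48.8) + 50.6
y = 1.132353 × -4.8 + 50.6 = -5.4353 + 50.6 = 45.2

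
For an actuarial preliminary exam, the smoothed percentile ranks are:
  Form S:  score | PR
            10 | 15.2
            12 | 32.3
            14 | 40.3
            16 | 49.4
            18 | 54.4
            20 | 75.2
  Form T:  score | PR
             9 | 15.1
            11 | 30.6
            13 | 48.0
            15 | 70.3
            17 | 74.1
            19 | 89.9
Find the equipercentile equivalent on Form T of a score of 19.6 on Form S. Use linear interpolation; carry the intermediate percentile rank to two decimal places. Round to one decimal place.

15.4

PR of 19.6 on Form S: 54.4 + (19.6 − 18)/(20 − 18) × (75.2 − 54.4) = 71.04
On Form T, PR 71.04 falls between score 15 (PR 70.3) and 17 (PR 74.1).
Interpolate: 15 + (71.04 − 70.3)/(74.1 − 70.3) × (17 − 15) = 15.4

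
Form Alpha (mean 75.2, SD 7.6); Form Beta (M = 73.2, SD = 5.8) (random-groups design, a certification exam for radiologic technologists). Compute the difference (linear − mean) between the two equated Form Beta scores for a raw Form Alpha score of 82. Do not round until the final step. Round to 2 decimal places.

Mean-equated: 82 + (73.2 − 75.2) = 80.00
Linear-equated: (5.8/7.6)(82 − 75.2) + 73.2 = 78.389
Difference = 78.389 − 80.00 = -1.61

-1.61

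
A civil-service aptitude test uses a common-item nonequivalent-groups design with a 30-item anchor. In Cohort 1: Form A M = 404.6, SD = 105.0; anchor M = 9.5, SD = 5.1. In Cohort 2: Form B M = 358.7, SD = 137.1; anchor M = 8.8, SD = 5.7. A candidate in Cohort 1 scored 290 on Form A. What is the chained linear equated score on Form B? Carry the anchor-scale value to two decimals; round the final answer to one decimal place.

Form A → anchor (Cohort 1): v = (5.1/105.0)(290 − 404.6) + 9.5 = 3.93
anchor → Form B (Cohort 2): y = (137.1/5.7)(3.93 − 8.8) + 358.7 = 241.6

241.6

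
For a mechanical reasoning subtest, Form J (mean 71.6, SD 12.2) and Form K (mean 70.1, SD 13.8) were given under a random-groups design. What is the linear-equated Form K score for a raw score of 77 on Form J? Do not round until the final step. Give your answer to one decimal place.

Linear equating: y = (SD_Y/SD_X)(x − M_X) + M_Y
y = (13.8/12.2)(77 − 71.6) + 70.1
y = 1.131148 × 5.4 + 70.1 = 6.1082 + 70.1 = 76.2

76.2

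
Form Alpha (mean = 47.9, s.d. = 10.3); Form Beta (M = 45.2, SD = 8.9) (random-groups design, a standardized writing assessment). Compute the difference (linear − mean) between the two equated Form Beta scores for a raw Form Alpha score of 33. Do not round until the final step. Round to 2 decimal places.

2.03

Mean-equated: 33 + (45.2 − 47.9) = 30.30
Linear-equated: (8.9/10.3)(33 − 47.9) + 45.2 = 32.325
Difference = 32.325 − 30.30 = 2.03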